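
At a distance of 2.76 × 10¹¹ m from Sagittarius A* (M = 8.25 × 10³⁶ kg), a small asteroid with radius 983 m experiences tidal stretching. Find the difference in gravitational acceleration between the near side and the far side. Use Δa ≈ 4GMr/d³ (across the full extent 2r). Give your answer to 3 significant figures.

Δg = 4GMr/d³
   = 4 × (6.674 × 10⁻¹¹) × (8.25 × 10³⁶) × (983) / (2.76 × 10¹¹)³
   = 1.03 × 10⁻⁴ m/s²

1.03 × 10⁻⁴ m/s²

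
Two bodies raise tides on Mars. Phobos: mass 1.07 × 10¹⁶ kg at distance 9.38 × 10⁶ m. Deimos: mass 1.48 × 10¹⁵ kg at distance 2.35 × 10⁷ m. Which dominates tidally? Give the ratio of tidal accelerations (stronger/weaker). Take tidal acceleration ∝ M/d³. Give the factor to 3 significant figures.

Tidal acceleration ∝ M/d³, so compare M/d³ for each.
Phobos: (1.07 × 10¹⁶) / (9.38 × 10⁶)³ = 1.297 × 10⁻⁵
Deimos: (1.48 × 10¹⁵) / (2.35 × 10⁷)³ = 1.140 × 10⁻⁷
Ratio (larger/smaller) = 114

Phobos, by a factor of ≈ 114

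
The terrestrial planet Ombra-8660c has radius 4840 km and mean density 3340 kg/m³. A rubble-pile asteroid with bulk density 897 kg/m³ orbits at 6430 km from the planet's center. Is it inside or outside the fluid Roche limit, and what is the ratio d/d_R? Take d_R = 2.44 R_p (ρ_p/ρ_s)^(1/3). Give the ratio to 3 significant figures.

inside; d/d_R ≈ 0.351

d_R = 2.44 × (4840 km) × (3340/897)^(1/3) = 18300 km
d/d_R = (6430) / (18300) = 0.351
Since d/d_R < 1, the body is inside the Roche limit.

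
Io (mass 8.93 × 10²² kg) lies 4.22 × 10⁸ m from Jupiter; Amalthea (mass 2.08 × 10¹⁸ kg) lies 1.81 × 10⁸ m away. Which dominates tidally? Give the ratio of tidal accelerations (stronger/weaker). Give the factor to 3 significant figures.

Compare M/d³ for the two perturbers:
Io: (8.93 × 10²²) / (4.22 × 10⁸)³ = 1.188 × 10⁻³
Amalthea: (2.08 × 10¹⁸) / (1.81 × 10⁸)³ = 3.508 × 10⁻⁷
Ratio (larger/smaller) = 3390

Io, by a factor of ≈ 3390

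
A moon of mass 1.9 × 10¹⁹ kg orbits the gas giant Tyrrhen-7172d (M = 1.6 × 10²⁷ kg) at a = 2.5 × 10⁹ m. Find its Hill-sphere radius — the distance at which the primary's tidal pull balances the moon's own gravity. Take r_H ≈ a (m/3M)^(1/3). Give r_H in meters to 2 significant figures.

4.0 × 10⁶ m

r_H ≈ a (m/3M)^(1/3)
    = (2.5 × 10⁹) × (1.9 × 10¹⁹ / (3 × 1.6 × 10²⁷))^(1/3)
    = 4.0 × 10⁶ m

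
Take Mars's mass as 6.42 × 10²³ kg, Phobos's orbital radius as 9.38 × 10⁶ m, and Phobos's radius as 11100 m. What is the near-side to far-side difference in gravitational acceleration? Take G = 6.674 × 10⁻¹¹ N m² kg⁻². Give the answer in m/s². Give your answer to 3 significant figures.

2.31 × 10⁻³ m/s²

Δa = 4GMr/d³
   = 4 × (6.674 × 10⁻¹¹) × (6.42 × 10²³) × (11100) / (9.38 × 10⁶)³
   = 2.31 × 10⁻³ m/s²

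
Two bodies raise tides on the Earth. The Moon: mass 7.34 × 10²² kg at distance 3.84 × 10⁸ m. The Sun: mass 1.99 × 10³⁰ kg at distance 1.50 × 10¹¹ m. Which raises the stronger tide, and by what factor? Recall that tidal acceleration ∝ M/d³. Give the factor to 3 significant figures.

The Moon, by a factor of ≈ 2.20

Compare M/d³ for the two perturbers:
The Moon: (7.34 × 10²²) / (3.84 × 10⁸)³ = 1.296 × 10⁻³
The Sun: (1.99 × 10³⁰) / (1.50 × 10¹¹)³ = 5.896 × 10⁻⁴
Ratio (larger/smaller) = 2.20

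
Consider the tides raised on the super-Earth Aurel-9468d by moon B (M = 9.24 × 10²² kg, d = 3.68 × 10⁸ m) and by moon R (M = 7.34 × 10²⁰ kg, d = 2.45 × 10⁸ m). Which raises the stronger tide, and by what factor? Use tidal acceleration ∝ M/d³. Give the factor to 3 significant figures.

Moon B, by a factor of ≈ 37.1

Compare M/d³ for the two perturbers:
Moon B: (9.24 × 10²²) / (3.68 × 10⁸)³ = 1.854 × 10⁻³
Moon R: (7.34 × 10²⁰) / (2.45 × 10⁸)³ = 4.991 × 10⁻⁵
Ratio (larger/smaller) = 37.1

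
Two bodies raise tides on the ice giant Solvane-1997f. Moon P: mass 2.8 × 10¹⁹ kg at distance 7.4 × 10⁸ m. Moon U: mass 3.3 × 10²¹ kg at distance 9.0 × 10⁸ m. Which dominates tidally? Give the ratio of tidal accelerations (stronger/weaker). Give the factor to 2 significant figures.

Moon U, by a factor of ≈ 66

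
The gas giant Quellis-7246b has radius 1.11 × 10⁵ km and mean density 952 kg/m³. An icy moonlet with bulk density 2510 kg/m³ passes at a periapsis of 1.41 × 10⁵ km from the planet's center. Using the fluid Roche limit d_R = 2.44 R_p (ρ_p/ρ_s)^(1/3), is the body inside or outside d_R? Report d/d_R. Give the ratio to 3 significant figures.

d_R = 2.44 × (1.11 × 10⁵ km) × (952/2510)^(1/3) = 1.961 × 10⁵ km
d/d_R = (1.41 × 10⁵) / (1.961 × 10⁵) = 0.719
Since d/d_R < 1, the body is inside the Roche limit.

inside; d/d_R ≈ 0.719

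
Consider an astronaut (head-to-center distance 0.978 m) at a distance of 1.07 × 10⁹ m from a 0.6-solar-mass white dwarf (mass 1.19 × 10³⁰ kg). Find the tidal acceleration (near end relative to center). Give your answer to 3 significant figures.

1.27 × 10⁻⁷ m/s²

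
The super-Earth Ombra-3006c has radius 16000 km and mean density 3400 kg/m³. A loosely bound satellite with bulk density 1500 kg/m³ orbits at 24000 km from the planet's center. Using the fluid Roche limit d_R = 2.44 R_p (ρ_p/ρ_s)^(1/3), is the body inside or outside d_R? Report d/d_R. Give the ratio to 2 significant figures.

d_R = 2.44 × (16000 km) × (3400/1500)^(1/3) = 51280 km
d/d_R = (24000) / (51280) = 0.47
Since d/d_R < 1, the body is inside the Roche limit.

inside; d/d_R ≈ 0.47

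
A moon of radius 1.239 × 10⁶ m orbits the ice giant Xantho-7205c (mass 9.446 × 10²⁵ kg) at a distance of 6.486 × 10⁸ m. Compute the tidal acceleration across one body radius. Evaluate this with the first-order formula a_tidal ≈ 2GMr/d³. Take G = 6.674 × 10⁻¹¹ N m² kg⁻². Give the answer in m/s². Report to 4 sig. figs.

a_tidal = 2GMr/d³
        = 2 × (6.674 × 10⁻¹¹) × (9.446 × 10²⁵) × (1.239 × 10⁶) / (6.486 × 10⁸)³
        = 5.725 × 10⁻⁵ m/s²

5.725 × 10⁻⁵ m/s²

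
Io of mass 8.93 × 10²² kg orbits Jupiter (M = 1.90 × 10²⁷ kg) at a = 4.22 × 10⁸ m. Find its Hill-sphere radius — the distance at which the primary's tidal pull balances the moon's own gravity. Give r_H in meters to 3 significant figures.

1.06 × 10⁷ m

r_H ≈ a (m/3M)^(1/3)
    = (4.22 × 10⁸) × (8.93 × 10²² / (3 × 1.90 × 10²⁷))^(1/3)
    = 1.06 × 10⁷ m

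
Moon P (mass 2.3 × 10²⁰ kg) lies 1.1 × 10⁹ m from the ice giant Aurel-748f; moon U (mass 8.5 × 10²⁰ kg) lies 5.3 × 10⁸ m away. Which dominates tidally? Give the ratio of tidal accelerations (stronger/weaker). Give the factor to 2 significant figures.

Tidal acceleration ∝ M/d³, so compare M/d³ for each.
Moon P: (2.3 × 10²⁰) / (1.1 × 10⁹)³ = 1.728 × 10⁻⁷
Moon U: (8.5 × 10²⁰) / (5.3 × 10⁸)³ = 5.709 × 10⁻⁶
Ratio (larger/smaller) = 33

Moon U, by a factor of ≈ 33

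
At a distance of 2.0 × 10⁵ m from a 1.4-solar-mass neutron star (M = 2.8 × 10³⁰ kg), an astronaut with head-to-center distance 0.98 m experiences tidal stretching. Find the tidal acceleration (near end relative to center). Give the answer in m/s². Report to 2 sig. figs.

4.6 × 10⁴ m/s²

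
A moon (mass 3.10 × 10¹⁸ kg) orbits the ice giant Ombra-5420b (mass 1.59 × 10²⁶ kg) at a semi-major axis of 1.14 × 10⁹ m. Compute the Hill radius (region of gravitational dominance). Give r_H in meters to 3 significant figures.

r_H ≈ a (m/3M)^(1/3)
    = (1.14 × 10⁹) × (3.10 × 10¹⁸ / (3 × 1.59 × 10²⁶))^(1/3)
    = 2.13 × 10⁶ m

2.13 × 10⁶ m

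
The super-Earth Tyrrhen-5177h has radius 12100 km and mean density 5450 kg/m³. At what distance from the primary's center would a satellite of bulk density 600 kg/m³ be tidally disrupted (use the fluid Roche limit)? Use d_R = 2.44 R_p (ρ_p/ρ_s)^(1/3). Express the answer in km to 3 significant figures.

61600 km

d_R = 2.44 × 12100 km × (5450/600)^(1/3)
    = 61600 km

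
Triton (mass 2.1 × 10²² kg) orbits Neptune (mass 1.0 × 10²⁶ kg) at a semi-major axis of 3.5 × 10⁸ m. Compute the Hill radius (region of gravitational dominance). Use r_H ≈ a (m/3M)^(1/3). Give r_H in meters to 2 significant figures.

r_H ≈ a (m/3M)^(1/3)
    = (3.5 × 10⁸) × (2.1 × 10²² / (3 × 1.0 × 10²⁶))^(1/3)
    = 1.4 × 10⁷ m

1.4 × 10⁷ m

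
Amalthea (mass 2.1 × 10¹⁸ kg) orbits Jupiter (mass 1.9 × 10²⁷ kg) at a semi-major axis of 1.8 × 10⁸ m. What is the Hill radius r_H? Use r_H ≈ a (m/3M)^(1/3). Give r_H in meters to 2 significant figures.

1.3 × 10⁵ m

r_H ≈ a (m/3M)^(1/3)
    = (1.8 × 10⁸) × (2.1 × 10¹⁸ / (3 × 1.9 × 10²⁷))^(1/3)
    = 1.3 × 10⁵ m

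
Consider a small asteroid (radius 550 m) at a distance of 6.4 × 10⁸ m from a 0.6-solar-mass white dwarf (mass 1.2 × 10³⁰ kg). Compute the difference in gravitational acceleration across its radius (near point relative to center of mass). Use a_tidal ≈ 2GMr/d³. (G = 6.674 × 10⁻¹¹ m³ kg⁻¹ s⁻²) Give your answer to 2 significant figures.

3.4 × 10⁻⁴ m/s²

a_tidal = 2GMr/d³
        = 2 × (6.674 × 10⁻¹¹) × (1.2 × 10³⁰) × (550) / (6.4 × 10⁸)³
        = 3.4 × 10⁻⁴ m/s²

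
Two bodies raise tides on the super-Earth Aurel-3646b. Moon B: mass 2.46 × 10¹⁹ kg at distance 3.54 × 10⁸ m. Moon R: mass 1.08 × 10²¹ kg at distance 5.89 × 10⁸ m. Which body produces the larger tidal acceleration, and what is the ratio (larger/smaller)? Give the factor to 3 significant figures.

Tidal acceleration ∝ M/d³, so compare M/d³ for each.
Moon B: (2.46 × 10¹⁹) / (3.54 × 10⁸)³ = 5.545 × 10⁻⁷
Moon R: (1.08 × 10²¹) / (5.89 × 10⁸)³ = 5.285 × 10⁻⁶
Ratio (larger/smaller) = 9.53

Moon R, by a factor of ≈ 9.53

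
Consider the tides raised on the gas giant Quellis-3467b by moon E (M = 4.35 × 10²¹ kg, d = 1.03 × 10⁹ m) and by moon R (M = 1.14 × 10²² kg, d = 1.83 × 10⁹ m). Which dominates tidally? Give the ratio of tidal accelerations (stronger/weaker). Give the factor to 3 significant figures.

Moon E, by a factor of ≈ 2.14

Tidal stretch scales as M/d³; compute that for each body.
Moon E: (4.35 × 10²¹) / (1.03 × 10⁹)³ = 3.981 × 10⁻⁶
Moon R: (1.14 × 10²²) / (1.83 × 10⁹)³ = 1.860 × 10⁻⁶
Ratio (larger/smaller) = 2.14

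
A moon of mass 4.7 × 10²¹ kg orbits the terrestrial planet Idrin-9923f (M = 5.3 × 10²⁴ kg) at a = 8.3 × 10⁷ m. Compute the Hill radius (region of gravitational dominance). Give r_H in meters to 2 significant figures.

r_H ≈ a (m/3M)^(1/3)
    = (8.3 × 10⁷) × (4.7 × 10²¹ / (3 × 5.3 × 10²⁴))^(1/3)
    = 5.5 × 10⁶ m

5.5 × 10⁶ m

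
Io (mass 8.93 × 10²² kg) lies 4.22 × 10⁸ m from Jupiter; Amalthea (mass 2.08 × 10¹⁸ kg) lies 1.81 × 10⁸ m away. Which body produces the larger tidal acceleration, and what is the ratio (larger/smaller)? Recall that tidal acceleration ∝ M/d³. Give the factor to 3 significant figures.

The tide-raising term goes as M/d³ (the gradient of a 1/d² field).
Io: (8.93 × 10²²) / (4.22 × 10⁸)³ = 1.188 × 10⁻³
Amalthea: (2.08 × 10¹⁸) / (1.81 × 10⁸)³ = 3.508 × 10⁻⁷
Ratio (larger/smaller) = 3390

Io, by a factor of ≈ 3390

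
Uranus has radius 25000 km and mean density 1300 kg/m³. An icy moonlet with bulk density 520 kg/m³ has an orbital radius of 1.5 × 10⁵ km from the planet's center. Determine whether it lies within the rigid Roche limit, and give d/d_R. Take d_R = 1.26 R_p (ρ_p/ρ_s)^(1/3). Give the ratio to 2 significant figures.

d_R = 1.26 × (25000 km) × (1300/520)^(1/3) = 42750 km
d/d_R = (1.5 × 10⁵) / (42750) = 3.5
Since d/d_R > 1, the body is outside the Roche limit.

outside; d/d_R ≈ 3.5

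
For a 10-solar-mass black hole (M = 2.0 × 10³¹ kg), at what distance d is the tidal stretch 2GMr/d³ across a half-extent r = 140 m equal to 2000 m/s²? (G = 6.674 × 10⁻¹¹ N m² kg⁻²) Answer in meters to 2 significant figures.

5.7 × 10⁶ m

2GMr/d³ = a_tidal  ⇒  d = (2GMr / a_tidal)^(1/3)
d = (2 × 6.674×10⁻¹¹ × (2.0 × 10³¹) × (140) / (2000))^(1/3)
  = 5.7 × 10⁶ m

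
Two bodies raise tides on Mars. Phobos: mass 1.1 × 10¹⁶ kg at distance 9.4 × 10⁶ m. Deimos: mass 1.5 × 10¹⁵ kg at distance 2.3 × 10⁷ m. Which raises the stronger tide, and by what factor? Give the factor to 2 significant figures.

Phobos, by a factor of ≈ 110

The tide-raising term goes as M/d³ (the gradient of a 1/d² field).
Phobos: (1.1 × 10¹⁶) / (9.4 × 10⁶)³ = 1.324 × 10⁻⁵
Deimos: (1.5 × 10¹⁵) / (2.3 × 10⁷)³ = 1.233 × 10⁻⁷
Ratio (larger/smaller) = 110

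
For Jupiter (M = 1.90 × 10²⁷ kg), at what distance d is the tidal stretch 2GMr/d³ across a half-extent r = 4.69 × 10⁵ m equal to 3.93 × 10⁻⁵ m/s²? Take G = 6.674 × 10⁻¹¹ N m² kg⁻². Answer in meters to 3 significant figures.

1.45 × 10⁹ m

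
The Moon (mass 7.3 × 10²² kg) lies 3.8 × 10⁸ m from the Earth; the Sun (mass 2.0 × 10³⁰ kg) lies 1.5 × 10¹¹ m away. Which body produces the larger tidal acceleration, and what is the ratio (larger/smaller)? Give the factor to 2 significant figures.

Tidal stretch scales as M/d³; compute that for each body.
The Moon: (7.3 × 10²²) / (3.8 × 10⁸)³ = 1.330 × 10⁻³
The Sun: (2.0 × 10³⁰) / (1.5 × 10¹¹)³ = 5.926 × 10⁻⁴
Ratio (larger/smaller) = 2.2

The Moon, by a factor of ≈ 2.2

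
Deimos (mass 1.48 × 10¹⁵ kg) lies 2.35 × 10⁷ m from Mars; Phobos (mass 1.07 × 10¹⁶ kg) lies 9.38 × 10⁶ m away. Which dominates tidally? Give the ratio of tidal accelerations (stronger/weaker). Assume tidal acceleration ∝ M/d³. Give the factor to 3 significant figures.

The tide-raising term goes as M/d³ (the gradient of a 1/d² field).
Deimos: (1.48 × 10¹⁵) / (2.35 × 10⁷)³ = 1.140 × 10⁻⁷
Phobos: (1.07 × 10¹⁶) / (9.38 × 10⁶)³ = 1.297 × 10⁻⁵
Ratio (larger/smaller) = 114

Phobos, by a factor of ≈ 114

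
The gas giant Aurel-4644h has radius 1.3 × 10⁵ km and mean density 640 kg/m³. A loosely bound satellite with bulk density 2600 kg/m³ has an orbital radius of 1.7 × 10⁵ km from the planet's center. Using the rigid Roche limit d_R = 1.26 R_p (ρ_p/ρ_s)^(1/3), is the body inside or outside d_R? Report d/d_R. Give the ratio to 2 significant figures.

outside; d/d_R ≈ 1.7

d_R = 1.26 × (1.3 × 10⁵ km) × (640/2600)^(1/3) = 1.027 × 10⁵ km
d/d_R = (1.7 × 10⁵) / (1.027 × 10⁵) = 1.7
Since d/d_R > 1, the body is outside the Roche limit.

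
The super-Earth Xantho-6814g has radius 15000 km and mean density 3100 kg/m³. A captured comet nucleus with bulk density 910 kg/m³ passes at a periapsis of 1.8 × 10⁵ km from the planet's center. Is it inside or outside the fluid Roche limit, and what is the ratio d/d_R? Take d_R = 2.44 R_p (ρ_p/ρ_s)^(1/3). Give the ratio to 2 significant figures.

outside; d/d_R ≈ 3.3

d_R = 2.44 × (15000 km) × (3100/910)^(1/3) = 55070 km
d/d_R = (1.8 × 10⁵) / (55070) = 3.3
Since d/d_R > 1, the body is outside the Roche limit.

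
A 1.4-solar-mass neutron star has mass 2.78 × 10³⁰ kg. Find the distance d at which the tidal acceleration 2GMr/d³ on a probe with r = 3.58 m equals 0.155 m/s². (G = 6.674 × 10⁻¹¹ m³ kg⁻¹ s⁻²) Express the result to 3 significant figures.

2.05 × 10⁷ m

2GMr/d³ = a_tidal  ⇒  d = (2GMr / a_tidal)^(1/3)
d = (2 × 6.674×10⁻¹¹ × (2.78 × 10³⁰) × (3.58) / (0.155))^(1/3)
  = 2.05 × 10⁷ m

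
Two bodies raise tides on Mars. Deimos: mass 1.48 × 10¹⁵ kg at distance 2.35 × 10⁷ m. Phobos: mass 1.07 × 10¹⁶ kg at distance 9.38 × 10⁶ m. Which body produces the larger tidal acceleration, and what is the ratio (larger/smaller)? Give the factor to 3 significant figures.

Phobos, by a factor of ≈ 114

The tide-raising term goes as M/d³ (the gradient of a 1/d² field).
Deimos: (1.48 × 10¹⁵) / (2.35 × 10⁷)³ = 1.140 × 10⁻⁷
Phobos: (1.07 × 10¹⁶) / (9.38 × 10⁶)³ = 1.297 × 10⁻⁵
Ratio (larger/smaller) = 114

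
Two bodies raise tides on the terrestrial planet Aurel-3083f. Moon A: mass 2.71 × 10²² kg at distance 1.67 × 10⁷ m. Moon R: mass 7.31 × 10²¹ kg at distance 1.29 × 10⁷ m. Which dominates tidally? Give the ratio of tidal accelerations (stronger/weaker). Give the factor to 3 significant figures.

Moon A, by a factor of ≈ 1.71

Tidal acceleration ∝ M/d³, so compare M/d³ for each.
Moon A: (2.71 × 10²²) / (1.67 × 10⁷)³ = 5.819
Moon R: (7.31 × 10²¹) / (1.29 × 10⁷)³ = 3.405
Ratio (larger/smaller) = 1.71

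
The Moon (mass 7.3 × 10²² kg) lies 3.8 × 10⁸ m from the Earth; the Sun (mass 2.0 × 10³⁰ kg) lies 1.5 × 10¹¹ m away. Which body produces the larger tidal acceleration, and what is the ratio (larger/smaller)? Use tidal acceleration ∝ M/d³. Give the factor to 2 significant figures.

The Moon, by a factor of ≈ 2.2

The tide-raising term goes as M/d³ (the gradient of a 1/d² field).
The Moon: (7.3 × 10²²) / (3.8 × 10⁸)³ = 1.330 × 10⁻³
The Sun: (2.0 × 10³⁰) / (1.5 × 10¹¹)³ = 5.926 × 10⁻⁴
Ratio (larger/smaller) = 2.2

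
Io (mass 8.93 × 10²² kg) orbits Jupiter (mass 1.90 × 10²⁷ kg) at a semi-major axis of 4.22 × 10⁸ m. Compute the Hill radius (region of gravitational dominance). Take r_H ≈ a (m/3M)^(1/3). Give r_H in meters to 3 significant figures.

1.06 × 10⁷ m

r_H ≈ a (m/3M)^(1/3)
    = (4.22 × 10⁸) × (8.93 × 10²² / (3 × 1.90 × 10²⁷))^(1/3)
    = 1.06 × 10⁷ m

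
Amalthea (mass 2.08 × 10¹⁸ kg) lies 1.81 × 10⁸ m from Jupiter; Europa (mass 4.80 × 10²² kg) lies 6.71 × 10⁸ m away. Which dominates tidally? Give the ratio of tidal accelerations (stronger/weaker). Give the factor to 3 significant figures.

Tidal stretch scales as M/d³; compute that for each body.
Amalthea: (2.08 × 10¹⁸) / (1.81 × 10⁸)³ = 3.508 × 10⁻⁷
Europa: (4.80 × 10²²) / (6.71 × 10⁸)³ = 1.589 × 10⁻⁴
Ratio (larger/smaller) = 453

Europa, by a factor of ≈ 453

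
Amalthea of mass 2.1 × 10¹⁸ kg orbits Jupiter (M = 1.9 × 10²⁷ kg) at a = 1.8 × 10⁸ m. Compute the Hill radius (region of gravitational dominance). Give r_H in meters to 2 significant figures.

r_H ≈ a (m/3M)^(1/3)
    = (1.8 × 10⁸) × (2.1 × 10¹⁸ / (3 × 1.9 × 10²⁷))^(1/3)
    = 1.3 × 10⁵ m

1.3 × 10⁵ m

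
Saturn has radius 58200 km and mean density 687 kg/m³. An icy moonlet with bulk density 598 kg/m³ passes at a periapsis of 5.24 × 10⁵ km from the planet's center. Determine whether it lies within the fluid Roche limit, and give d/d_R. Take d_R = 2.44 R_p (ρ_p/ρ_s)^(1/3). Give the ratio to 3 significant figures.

outside; d/d_R ≈ 3.52

d_R = 2.44 × (58200 km) × (687/598)^(1/3) = 1.487 × 10⁵ km
d/d_R = (5.24 × 10⁵) / (1.487 × 10⁵) = 3.52
Since d/d_R > 1, the body is outside the Roche limit.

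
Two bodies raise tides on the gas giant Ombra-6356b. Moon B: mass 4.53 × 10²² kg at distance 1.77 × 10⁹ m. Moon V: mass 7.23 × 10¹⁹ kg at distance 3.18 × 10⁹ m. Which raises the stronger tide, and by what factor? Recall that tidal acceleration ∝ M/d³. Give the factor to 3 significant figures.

Moon B, by a factor of ≈ 3630

Compare M/d³ for the two perturbers:
Moon B: (4.53 × 10²²) / (1.77 × 10⁹)³ = 8.169 × 10⁻⁶
Moon V: (7.23 × 10¹⁹) / (3.18 × 10⁹)³ = 2.248 × 10⁻⁹
Ratio (larger/smaller) = 3630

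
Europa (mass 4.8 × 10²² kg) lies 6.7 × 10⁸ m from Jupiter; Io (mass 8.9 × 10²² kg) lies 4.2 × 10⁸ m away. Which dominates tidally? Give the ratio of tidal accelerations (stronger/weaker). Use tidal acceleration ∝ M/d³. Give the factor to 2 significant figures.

Io, by a factor of ≈ 7.5

Compare M/d³ for the two perturbers:
Europa: (4.8 × 10²²) / (6.7 × 10⁸)³ = 1.596 × 10⁻⁴
Io: (8.9 × 10²²) / (4.2 × 10⁸)³ = 1.201 × 10⁻³
Ratio (larger/smaller) = 7.5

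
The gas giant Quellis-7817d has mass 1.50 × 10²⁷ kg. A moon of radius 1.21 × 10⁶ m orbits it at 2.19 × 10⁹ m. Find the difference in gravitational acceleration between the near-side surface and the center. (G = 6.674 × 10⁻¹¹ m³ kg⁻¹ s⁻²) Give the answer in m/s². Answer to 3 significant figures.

The tidal stretch is the gradient of GM/d² times the body's extent r, hence the 1/d³ dependence.
Δa = 2GMr/d³
   = 2 × (6.674 × 10⁻¹¹) × (1.50 × 10²⁷) × (1.21 × 10⁶) / (2.19 × 10⁹)³
   = 2.31 × 10⁻⁵ m/s²

2.31 × 10⁻⁵ m/s²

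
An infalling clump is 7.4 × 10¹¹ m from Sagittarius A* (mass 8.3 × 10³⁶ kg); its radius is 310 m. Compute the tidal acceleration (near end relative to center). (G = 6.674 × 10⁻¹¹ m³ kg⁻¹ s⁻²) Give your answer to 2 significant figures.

Δa = 2GMr/d³
   = 2 × (6.674 × 10⁻¹¹) × (8.3 × 10³⁶) × (310) / (7.4 × 10¹¹)³
   = 8.5 × 10⁻⁷ m/s²

8.5 × 10⁻⁷ m/s²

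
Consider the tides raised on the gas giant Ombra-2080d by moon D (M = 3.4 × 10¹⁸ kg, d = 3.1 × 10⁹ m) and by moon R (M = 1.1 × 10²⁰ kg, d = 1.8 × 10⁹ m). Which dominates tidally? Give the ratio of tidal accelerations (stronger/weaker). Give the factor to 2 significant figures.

Moon R, by a factor of ≈ 170

The tide-raising term goes as M/d³ (the gradient of a 1/d² field).
Moon D: (3.4 × 10¹⁸) / (3.1 × 10⁹)³ = 1.141 × 10⁻¹⁰
Moon R: (1.1 × 10²⁰) / (1.8 × 10⁹)³ = 1.886 × 10⁻⁸
Ratio (larger/smaller) = 170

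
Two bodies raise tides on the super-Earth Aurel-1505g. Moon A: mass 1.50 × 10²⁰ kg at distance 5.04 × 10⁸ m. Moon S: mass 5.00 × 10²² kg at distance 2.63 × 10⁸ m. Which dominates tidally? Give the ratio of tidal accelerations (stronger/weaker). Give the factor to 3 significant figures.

Moon S, by a factor of ≈ 2350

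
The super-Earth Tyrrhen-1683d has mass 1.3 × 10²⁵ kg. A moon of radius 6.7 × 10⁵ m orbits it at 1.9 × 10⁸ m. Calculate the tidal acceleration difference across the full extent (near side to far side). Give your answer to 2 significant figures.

Near-to-far spans 2r, so the tidal difference is twice the near-to-center value: 4GMr/d³.
Δa = 4GMr/d³
   = 4 × (6.674 × 10⁻¹¹) × (1.3 × 10²⁵) × (6.7 × 10⁵) / (1.9 × 10⁸)³
   = 3.4 × 10⁻⁴ m/s²

3.4 × 10⁻⁴ m/s²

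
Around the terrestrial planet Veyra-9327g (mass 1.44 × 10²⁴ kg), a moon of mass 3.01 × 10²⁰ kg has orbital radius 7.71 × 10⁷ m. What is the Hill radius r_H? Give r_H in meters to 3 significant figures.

r_H ≈ a (m/3M)^(1/3)
    = (7.71 × 10⁷) × (3.01 × 10²⁰ / (3 × 1.44 × 10²⁴))^(1/3)
    = 3.17 × 10⁶ m

3.17 × 10⁶ m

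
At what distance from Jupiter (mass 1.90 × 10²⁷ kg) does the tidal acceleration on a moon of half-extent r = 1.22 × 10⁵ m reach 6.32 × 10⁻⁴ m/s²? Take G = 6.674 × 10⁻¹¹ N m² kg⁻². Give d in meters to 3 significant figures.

2GMr/d³ = a_tidal  ⇒  d = (2GMr / a_tidal)^(1/3)
d = (2 × 6.674×10⁻¹¹ × (1.90 × 10²⁷) × (1.22 × 10⁵) / (6.32 × 10⁻⁴))^(1/3)
  = 3.66 × 10⁸ m

3.66 × 10⁸ m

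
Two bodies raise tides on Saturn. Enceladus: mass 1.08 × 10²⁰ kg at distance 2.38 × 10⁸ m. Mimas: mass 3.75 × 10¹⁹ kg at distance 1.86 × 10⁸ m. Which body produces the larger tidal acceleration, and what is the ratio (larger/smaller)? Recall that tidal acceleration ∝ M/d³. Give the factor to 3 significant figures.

Enceladus, by a factor of ≈ 1.37

The tide-raising term goes as M/d³ (the gradient of a 1/d² field).
Enceladus: (1.08 × 10²⁰) / (2.38 × 10⁸)³ = 8.011 × 10⁻⁶
Mimas: (3.75 × 10¹⁹) / (1.86 × 10⁸)³ = 5.828 × 10⁻⁶
Ratio (larger/smaller) = 1.37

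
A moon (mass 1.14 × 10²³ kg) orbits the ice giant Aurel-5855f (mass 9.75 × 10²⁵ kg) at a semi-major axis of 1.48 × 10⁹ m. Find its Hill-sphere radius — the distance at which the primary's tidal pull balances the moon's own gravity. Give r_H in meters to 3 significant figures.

r_H ≈ a (m/3M)^(1/3)
    = (1.48 × 10⁹) × (1.14 × 10²³ / (3 × 9.75 × 10²⁵))^(1/3)
    = 1.08 × 10⁸ m

1.08 × 10⁸ m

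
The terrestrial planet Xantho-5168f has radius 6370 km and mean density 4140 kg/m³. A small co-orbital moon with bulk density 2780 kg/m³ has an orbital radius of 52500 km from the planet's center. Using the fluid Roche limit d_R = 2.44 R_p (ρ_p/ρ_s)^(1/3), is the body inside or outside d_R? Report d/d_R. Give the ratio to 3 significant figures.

outside; d/d_R ≈ 2.96

d_R = 2.44 × (6370 km) × (4140/2780)^(1/3) = 17750 km
d/d_R = (52500) / (17750) = 2.96
Since d/d_R > 1, the body is outside the Roche limit.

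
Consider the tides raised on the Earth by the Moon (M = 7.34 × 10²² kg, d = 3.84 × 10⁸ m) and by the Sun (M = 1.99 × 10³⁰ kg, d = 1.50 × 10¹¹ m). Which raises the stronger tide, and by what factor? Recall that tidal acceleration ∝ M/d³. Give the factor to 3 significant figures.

The Moon, by a factor of ≈ 2.20

Tidal stretch scales as M/d³; compute that for each body.
The Moon: (7.34 × 10²²) / (3.84 × 10⁸)³ = 1.296 × 10⁻³
The Sun: (1.99 × 10³⁰) / (1.50 × 10¹¹)³ = 5.896 × 10⁻⁴
Ratio (larger/smaller) = 2.20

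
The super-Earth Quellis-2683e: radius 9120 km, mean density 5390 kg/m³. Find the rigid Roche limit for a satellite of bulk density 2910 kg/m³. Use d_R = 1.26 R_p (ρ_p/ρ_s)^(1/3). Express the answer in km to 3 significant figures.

14100 km

d_R = 1.26 × 9120 km × (5390/2910)^(1/3)
    = 14100 km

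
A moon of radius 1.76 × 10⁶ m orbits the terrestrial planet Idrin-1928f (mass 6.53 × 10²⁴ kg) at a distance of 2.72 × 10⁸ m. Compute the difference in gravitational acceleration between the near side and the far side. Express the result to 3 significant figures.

1.52 × 10⁻⁴ m/s²

Near-to-far spans 2r, so the tidal difference is twice the near-to-center value: 4GMr/d³.
a_tidal = 4GMr/d³
        = 4 × (6.674 × 10⁻¹¹) × (6.53 × 10²⁴) × (1.76 × 10⁶) / (2.72 × 10⁸)³
        = 1.52 × 10⁻⁴ m/s²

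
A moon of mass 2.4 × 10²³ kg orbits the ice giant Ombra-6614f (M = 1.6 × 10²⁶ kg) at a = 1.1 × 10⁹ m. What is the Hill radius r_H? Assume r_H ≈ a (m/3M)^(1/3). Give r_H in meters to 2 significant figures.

r_H ≈ a (m/3M)^(1/3)
    = (1.1 × 10⁹) × (2.4 × 10²³ / (3 × 1.6 × 10²⁶))^(1/3)
    = 8.7 × 10⁷ m

8.7 × 10⁷ m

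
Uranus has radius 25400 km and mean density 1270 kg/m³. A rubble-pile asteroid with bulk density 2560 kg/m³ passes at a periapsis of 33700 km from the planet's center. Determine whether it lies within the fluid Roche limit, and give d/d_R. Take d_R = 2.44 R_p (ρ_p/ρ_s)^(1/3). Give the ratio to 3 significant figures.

d_R = 2.44 × (25400 km) × (1270/2560)^(1/3) = 49060 km
d/d_R = (33700) / (49060) = 0.687
Since d/d_R < 1, the body is inside the Roche limit.

inside; d/d_R ≈ 0.687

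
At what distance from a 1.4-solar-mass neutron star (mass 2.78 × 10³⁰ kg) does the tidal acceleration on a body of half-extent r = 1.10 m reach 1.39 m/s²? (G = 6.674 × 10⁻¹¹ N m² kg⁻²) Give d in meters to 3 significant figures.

2GMr/d³ = a_tidal  ⇒  d = (2GMr / a_tidal)^(1/3)
d = (2 × 6.674×10⁻¹¹ × (2.78 × 10³⁰) × (1.10) / (1.39))^(1/3)
  = 6.65 × 10⁶ m

6.65 × 10⁶ m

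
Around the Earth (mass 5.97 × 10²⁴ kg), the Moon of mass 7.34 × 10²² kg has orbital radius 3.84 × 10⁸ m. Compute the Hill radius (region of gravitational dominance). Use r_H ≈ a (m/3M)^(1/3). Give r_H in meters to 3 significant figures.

6.15 × 10⁷ m

r_H ≈ a (m/3M)^(1/3)
    = (3.84 × 10⁸) × (7.34 × 10²² / (3 × 5.97 × 10²⁴))^(1/3)
    = 6.15 × 10⁷ m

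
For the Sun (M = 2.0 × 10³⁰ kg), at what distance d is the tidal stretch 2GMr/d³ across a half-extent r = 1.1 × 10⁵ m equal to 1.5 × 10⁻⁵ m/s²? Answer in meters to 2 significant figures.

2GMr/d³ = a_tidal  ⇒  d = (2GMr / a_tidal)^(1/3)
d = (2 × 6.674×10⁻¹¹ × (2.0 × 10³⁰) × (1.1 × 10⁵) / (1.5 × 10⁻⁵))^(1/3)
  = 1.3 × 10¹⁰ m

1.3 × 10¹⁰ m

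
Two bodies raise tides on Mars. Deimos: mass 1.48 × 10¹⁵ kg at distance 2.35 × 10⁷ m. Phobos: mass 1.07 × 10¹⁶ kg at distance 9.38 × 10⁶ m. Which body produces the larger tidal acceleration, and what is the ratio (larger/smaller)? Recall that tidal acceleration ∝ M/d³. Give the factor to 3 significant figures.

Compare M/d³ for the two perturbers:
Deimos: (1.48 × 10¹⁵) / (2.35 × 10⁷)³ = 1.140 × 10⁻⁷
Phobos: (1.07 × 10¹⁶) / (9.38 × 10⁶)³ = 1.297 × 10⁻⁵
Ratio (larger/smaller) = 114

Phobos, by a factor of ≈ 114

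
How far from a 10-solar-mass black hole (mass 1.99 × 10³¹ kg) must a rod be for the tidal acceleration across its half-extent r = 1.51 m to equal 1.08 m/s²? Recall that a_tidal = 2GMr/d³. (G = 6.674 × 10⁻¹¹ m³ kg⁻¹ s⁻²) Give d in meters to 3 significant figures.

2GMr/d³ = a_tidal  ⇒  d = (2GMr / a_tidal)^(1/3)
d = (2 × 6.674×10⁻¹¹ × (1.99 × 10³¹) × (1.51) / (1.08))^(1/3)
  = 1.55 × 10⁷ m

1.55 × 10⁷ m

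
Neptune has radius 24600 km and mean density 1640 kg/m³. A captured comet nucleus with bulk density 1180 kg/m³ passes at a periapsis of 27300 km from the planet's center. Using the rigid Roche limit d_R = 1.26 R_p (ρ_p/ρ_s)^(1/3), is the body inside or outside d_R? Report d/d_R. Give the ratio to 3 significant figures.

inside; d/d_R ≈ 0.789

d_R = 1.26 × (24600 km) × (1640/1180)^(1/3) = 34590 km
d/d_R = (27300) / (34590) = 0.789
Since d/d_R < 1, the body is inside the Roche limit.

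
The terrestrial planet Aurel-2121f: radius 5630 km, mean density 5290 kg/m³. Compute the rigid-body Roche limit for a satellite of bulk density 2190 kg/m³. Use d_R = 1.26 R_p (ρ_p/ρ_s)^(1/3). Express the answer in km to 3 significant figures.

d_R = 1.26 × 5630 km × (5290/2190)^(1/3)
    = 9520 km

9520 km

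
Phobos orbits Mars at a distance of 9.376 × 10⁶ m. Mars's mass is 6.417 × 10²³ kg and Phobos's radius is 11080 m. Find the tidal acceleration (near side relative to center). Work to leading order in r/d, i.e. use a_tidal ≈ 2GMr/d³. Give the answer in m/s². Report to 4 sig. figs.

1.151 × 10⁻³ m/s²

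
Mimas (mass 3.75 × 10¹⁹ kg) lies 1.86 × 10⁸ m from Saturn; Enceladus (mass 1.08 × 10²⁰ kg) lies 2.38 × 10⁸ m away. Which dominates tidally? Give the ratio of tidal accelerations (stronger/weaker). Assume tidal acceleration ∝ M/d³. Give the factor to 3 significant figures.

Compare M/d³ for the two perturbers:
Mimas: (3.75 × 10¹⁹) / (1.86 × 10⁸)³ = 5.828 × 10⁻⁶
Enceladus: (1.08 × 10²⁰) / (2.38 × 10⁸)³ = 8.011 × 10⁻⁶
Ratio (larger/smaller) = 1.37

Enceladus, by a factor of ≈ 1.37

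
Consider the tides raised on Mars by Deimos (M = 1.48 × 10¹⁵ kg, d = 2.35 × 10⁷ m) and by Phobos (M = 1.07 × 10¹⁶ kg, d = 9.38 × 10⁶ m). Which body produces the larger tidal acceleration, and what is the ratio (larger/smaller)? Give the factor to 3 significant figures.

The tide-raising term goes as M/d³ (the gradient of a 1/d² field).
Deimos: (1.48 × 10¹⁵) / (2.35 × 10⁷)³ = 1.140 × 10⁻⁷
Phobos: (1.07 × 10¹⁶) / (9.38 × 10⁶)³ = 1.297 × 10⁻⁵
Ratio (larger/smaller) = 114

Phobos, by a factor of ≈ 114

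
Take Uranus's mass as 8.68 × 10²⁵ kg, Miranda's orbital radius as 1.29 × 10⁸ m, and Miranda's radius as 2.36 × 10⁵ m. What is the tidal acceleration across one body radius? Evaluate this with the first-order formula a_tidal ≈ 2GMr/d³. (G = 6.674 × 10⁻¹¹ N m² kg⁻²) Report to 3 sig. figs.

1.27 × 10⁻³ m/s²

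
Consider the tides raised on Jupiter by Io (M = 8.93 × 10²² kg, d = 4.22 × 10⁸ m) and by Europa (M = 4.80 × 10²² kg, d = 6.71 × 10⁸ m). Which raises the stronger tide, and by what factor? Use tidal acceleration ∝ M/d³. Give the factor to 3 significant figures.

Tidal acceleration ∝ M/d³, so compare M/d³ for each.
Io: (8.93 × 10²²) / (4.22 × 10⁸)³ = 1.188 × 10⁻³
Europa: (4.80 × 10²²) / (6.71 × 10⁸)³ = 1.589 × 10⁻⁴
Ratio (larger/smaller) = 7.48

Io, by a factor of ≈ 7.48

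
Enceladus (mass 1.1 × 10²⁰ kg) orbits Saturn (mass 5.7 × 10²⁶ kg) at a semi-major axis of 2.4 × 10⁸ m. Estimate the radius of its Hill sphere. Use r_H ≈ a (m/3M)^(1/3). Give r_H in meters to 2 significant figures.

9.6 × 10⁵ m

r_H ≈ a (m/3M)^(1/3)
    = (2.4 × 10⁸) × (1.1 × 10²⁰ / (3 × 5.7 × 10²⁶))^(1/3)
    = 9.6 × 10⁵ m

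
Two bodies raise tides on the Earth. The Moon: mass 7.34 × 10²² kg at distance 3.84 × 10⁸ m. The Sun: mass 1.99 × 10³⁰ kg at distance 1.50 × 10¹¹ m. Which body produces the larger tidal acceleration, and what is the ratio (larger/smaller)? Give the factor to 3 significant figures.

The Moon, by a factor of ≈ 2.20

Tidal stretch scales as M/d³; compute that for each body.
The Moon: (7.34 × 10²²) / (3.84 × 10⁸)³ = 1.296 × 10⁻³
The Sun: (1.99 × 10³⁰) / (1.50 × 10¹¹)³ = 5.896 × 10⁻⁴
Ratio (larger/smaller) = 2.20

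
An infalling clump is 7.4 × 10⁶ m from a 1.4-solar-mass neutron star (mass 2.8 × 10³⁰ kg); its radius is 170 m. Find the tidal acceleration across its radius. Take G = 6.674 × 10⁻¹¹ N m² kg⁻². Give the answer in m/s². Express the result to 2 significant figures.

1.6 × 10² m/s²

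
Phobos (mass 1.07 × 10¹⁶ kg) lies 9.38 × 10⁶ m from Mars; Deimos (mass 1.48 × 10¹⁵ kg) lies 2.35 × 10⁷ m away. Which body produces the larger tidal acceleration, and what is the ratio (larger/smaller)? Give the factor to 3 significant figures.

Phobos, by a factor of ≈ 114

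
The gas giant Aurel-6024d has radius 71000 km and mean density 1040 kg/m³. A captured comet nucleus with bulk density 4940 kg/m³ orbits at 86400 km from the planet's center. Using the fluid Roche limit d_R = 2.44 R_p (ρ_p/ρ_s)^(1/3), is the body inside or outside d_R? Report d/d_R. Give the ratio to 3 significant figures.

inside; d/d_R ≈ 0.838

d_R = 2.44 × (71000 km) × (1040/4940)^(1/3) = 1.031 × 10⁵ km
d/d_R = (86400) / (1.031 × 10⁵) = 0.838
Since d/d_R < 1, the body is inside the Roche limit.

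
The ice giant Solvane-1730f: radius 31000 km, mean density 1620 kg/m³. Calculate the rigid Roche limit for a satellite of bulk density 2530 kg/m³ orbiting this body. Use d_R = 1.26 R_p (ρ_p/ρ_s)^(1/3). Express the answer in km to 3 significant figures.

d_R = 1.26 × 31000 km × (1620/2530)^(1/3)
    = 33700 km

33700 km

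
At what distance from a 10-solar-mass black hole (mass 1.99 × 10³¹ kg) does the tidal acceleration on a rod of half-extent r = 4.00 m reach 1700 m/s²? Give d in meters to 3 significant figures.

2GMr/d³ = a_tidal  ⇒  d = (2GMr / a_tidal)^(1/3)
d = (2 × 6.674×10⁻¹¹ × (1.99 × 10³¹) × (4.00) / (1700))^(1/3)
  = 1.84 × 10⁶ m

1.84 × 10⁶ m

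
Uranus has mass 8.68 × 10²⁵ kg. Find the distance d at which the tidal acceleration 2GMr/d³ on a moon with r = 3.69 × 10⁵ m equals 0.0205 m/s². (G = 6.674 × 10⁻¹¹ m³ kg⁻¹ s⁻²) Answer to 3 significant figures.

2GMr/d³ = a_tidal  ⇒  d = (2GMr / a_tidal)^(1/3)
d = (2 × 6.674×10⁻¹¹ × (8.68 × 10²⁵) × (3.69 × 10⁵) / (0.0205))^(1/3)
  = 5.93 × 10⁷ m

5.93 × 10⁷ m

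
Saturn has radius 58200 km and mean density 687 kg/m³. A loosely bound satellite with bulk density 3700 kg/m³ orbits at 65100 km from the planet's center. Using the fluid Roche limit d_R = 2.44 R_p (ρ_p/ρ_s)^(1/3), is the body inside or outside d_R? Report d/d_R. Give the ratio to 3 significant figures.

d_R = 2.44 × (58200 km) × (687/3700)^(1/3) = 81010 km
d/d_R = (65100) / (81010) = 0.804
Since d/d_R < 1, the body is inside the Roche limit.

inside; d/d_R ≈ 0.804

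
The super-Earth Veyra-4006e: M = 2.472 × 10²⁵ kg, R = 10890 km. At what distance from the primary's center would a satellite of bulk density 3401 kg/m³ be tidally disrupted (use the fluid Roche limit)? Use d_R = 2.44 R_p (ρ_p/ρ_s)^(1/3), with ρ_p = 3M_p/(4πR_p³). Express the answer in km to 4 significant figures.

ρ_p = 3M_p/(4πR_p³) = 3 × (2.472 × 10²⁵) / (4π × (1.089 × 10⁷ m)³) = 4570 kg/m³
d_R = 2.44 × 10890 km × (4570/3401)^(1/3)
    = 29320 km

29320 km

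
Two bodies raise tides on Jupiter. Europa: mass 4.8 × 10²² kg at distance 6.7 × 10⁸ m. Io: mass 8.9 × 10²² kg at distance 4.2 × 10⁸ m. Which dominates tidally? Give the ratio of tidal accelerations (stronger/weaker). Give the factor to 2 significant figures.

The tide-raising term goes as M/d³ (the gradient of a 1/d² field).
Europa: (4.8 × 10²²) / (6.7 × 10⁸)³ = 1.596 × 10⁻⁴
Io: (8.9 × 10²²) / (4.2 × 10⁸)³ = 1.201 × 10⁻³
Ratio (larger/smaller) = 7.5

Io, by a factor of ≈ 7.5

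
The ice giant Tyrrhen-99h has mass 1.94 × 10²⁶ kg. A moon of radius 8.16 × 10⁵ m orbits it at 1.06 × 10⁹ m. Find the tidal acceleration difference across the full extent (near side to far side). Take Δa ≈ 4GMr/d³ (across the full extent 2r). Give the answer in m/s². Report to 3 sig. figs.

3.55 × 10⁻⁵ m/s²

Near-to-far spans 2r, so the tidal difference is twice the near-to-center value: 4GMr/d³.
Δg = 4GMr/d³
   = 4 × (6.674 × 10⁻¹¹) × (1.94 × 10²⁶) × (8.16 × 10⁵) / (1.06 × 10⁹)³
   = 3.55 × 10⁻⁵ m/s²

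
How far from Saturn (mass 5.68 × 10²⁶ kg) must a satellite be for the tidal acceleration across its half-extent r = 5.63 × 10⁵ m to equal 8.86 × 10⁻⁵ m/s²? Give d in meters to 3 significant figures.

2GMr/d³ = a_tidal  ⇒  d = (2GMr / a_tidal)^(1/3)
d = (2 × 6.674×10⁻¹¹ × (5.68 × 10²⁶) × (5.63 × 10⁵) / (8.86 × 10⁻⁵))^(1/3)
  = 7.84 × 10⁸ m

7.84 × 10⁸ m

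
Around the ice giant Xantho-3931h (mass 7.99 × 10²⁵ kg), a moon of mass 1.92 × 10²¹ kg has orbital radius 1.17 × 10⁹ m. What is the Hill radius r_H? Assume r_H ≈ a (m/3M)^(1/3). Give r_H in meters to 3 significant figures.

r_H ≈ a (m/3M)^(1/3)
    = (1.17 × 10⁹) × (1.92 × 10²¹ / (3 × 7.99 × 10²⁵))^(1/3)
    = 2.34 × 10⁷ m

2.34 × 10⁷ m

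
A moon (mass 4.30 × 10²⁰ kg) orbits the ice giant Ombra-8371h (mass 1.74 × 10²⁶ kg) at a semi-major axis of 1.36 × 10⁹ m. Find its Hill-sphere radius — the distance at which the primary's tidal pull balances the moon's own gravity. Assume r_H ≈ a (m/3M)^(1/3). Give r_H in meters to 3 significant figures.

1.27 × 10⁷ m

r_H ≈ a (m/3M)^(1/3)
    = (1.36 × 10⁹) × (4.30 × 10²⁰ / (3 × 1.74 × 10²⁶))^(1/3)
    = 1.27 × 10⁷ m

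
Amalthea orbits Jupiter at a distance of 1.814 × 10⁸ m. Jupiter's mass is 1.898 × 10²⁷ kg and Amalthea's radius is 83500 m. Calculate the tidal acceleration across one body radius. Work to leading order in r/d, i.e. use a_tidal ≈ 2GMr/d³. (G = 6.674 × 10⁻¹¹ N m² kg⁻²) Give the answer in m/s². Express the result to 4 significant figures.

Δa = 2GMr/d³
   = 2 × (6.674 × 10⁻¹¹) × (1.898 × 10²⁷) × (83500) / (1.814 × 10⁸)³
   = 3.544 × 10⁻³ m/s²

3.544 × 10⁻³ m/s²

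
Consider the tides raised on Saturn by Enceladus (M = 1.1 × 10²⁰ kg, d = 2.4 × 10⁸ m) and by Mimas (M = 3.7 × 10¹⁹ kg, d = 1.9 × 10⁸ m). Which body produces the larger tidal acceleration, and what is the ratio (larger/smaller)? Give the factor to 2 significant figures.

Enceladus, by a factor of ≈ 1.5

Tidal stretch scales as M/d³; compute that for each body.
Enceladus: (1.1 × 10²⁰) / (2.4 × 10⁸)³ = 7.957 × 10⁻⁶
Mimas: (3.7 × 10¹⁹) / (1.9 × 10⁸)³ = 5.394 × 10⁻⁶
Ratio (larger/smaller) = 1.5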